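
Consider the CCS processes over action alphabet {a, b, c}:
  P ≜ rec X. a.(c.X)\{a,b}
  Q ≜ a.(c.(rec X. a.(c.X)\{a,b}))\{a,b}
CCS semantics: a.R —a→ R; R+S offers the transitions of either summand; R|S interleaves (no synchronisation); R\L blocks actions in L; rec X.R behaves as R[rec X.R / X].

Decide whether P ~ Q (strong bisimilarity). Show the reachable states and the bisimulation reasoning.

bisimilar

LTS(P): 3 reachable states
  m0 = rec X. a.(c.X)\{a,b} | -a-> m1
  m1 = (c.(rec X. a.(c.X)\{a,b}))\{a,b} | -c-> m2
  m2 = (rec X. a.(c.X)\{a,b})\{a,b} | (no moves)
LTS(Q): 3 reachable states
  n0 = a.(c.(rec X. a.(c.X)\{a,b}))\{a,b} | -a-> n1
  n1 = (c.(rec X. a.(c.X)\{a,b}))\{a,b} | -c-> n2
  n2 = (rec X. a.(c.X)\{a,b})\{a,b} | (no moves)
Bisimilarity quotient blocks:
  B0 = {m0, n0}
  B1 = {m1, n1}
  B2 = {m2, n2}
m0 ∈ B0, n0 ∈ B0 → same block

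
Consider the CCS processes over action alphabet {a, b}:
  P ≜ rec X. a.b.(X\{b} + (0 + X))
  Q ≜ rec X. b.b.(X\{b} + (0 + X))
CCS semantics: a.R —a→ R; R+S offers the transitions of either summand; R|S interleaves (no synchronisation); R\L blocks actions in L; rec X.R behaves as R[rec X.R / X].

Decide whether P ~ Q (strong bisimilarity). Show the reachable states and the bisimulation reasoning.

NO

P's transition system — 4 states:
  p0 = rec X. a.b.(X\{b} + (0 + X)) ⊢ ··a··> p1
  p1 = b.((rec X. a.b.(X\{b} + (0 + X)))\{b} + (0 + (rec X. a.b.(X\{b} + (0 + X))))) ⊢ ··b··> p2
  p2 = (rec X. a.b.(X\{b} + (0 + X)))\{b} + (0 + (rec X. a.b.(X\{b} + (0 + X)))) ⊢ ··a··> p1, ··a··> p3
  p3 = (b.((rec X. a.b.(X\{b} + (0 + X)))\{b} + (0 + (rec X. a.b.(X\{b} + (0 + X))))))\{b} ⊢ ∅
Q's transition system — 3 states:
  q0 = rec X. b.b.(X\{b} + (0 + X)) ⊢ ··b··> q1
  q1 = b.((rec X. b.b.(X\{b} + (0 + X)))\{b} + (0 + (rec X. b.b.(X\{b} + (0 + X))))) ⊢ ··b··> q2
  q2 = (rec X. b.b.(X\{b} + (0 + X)))\{b} + (0 + (rec X. b.b.(X\{b} + (0 + X)))) ⊢ ··b··> q1
Partition-refinement fixed point:
  B0 = {p0}
  B1 = {p1}
  B2 = {p2}
  B3 = {p3}
  B4 = {q0, q1, q2}
p0 ∈ B0, q0 ∈ B4 → different blocks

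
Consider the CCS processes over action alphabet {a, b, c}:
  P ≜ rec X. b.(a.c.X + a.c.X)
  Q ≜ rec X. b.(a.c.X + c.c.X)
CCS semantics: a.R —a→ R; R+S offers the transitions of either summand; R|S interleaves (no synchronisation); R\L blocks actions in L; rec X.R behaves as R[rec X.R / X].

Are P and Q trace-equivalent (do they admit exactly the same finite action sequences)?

P's transition system — 3 states:
  s0 = rec X. b.(a.c.X + a.c.X) :: --b--▸ s1
  s1 = a.c.(rec X. b.(a.c.X + a.c.X)) + a.c.(rec X. b.(a.c.X + a.c.X)) :: --a--▸ s2
  s2 = c.(rec X. b.(a.c.X + a.c.X)) :: --c--▸ s0
Q's transition system — 3 states:
  t0 = rec X. b.(a.c.X + c.c.X) :: --b--▸ t1
  t1 = a.c.(rec X. b.(a.c.X + c.c.X)) + c.c.(rec X. b.(a.c.X + c.c.X)) :: --a--▸ t2, --c--▸ t2
  t2 = c.(rec X. b.(a.c.X + c.c.X)) :: --c--▸ t0
Executing bc from Q (initial set {t0}):
  after b @ step 1: {t1}
  after c @ step 2: {t2}
  — Q admits the full trace.
Executing bc from P (initial set {s0}):
  after b @ step 1: {s1}
  after c @ step 2: no successor for P

traces(P) ≠ traces(Q) — witness ⟨bc⟩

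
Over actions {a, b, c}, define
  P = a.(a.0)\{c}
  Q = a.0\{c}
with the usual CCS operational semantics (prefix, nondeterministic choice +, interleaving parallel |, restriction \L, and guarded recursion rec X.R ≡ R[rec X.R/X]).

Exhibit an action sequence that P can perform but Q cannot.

P's transition system — 3 states:
  p0 = a.(a.0)\{c} ⊢ --a--▸ p1
  p1 = (a.0)\{c} ⊢ --a--▸ p2
  p2 = 0\{c} ⊢ ∅
Q's transition system — 2 states:
  q0 = a.0\{c} ⊢ --a--▸ q1
  q1 = 0\{c} ⊢ ∅
Trace ⟨aa⟩ through P, begin at {p0}:
  step 1 (a): {p1}
  step 2 (a): {p2}
  ✓ P
Trace ⟨aa⟩ through Q, begin at {q0}:
  step 1 (a): {q1}
  step 2 (a): ∅  — Q cannot continue

aa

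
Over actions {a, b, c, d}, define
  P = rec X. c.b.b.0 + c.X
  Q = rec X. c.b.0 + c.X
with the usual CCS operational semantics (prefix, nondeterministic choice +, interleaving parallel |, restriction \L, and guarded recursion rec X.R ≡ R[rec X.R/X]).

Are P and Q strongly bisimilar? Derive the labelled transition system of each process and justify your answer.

P ≁ Q

P's transition system — 4 states:
  m0 = rec X. c.b.b.0 + c.X → —c→ m0, —c→ m1
  m1 = b.b.0 → —b→ m2
  m2 = b.0 → —b→ m3
  m3 = 0 → deadlocked
Q's transition system — 3 states:
  n0 = rec X. c.b.0 + c.X → —c→ n0, —c→ n1
  n1 = b.0 → —b→ n2
  n2 = 0 → deadlocked
Bisimilarity quotient blocks:
  B0 = {m0}
  B1 = {m1}
  B2 = {m2, n1}
  B3 = {m3, n2}
  B4 = {n0}
m0 ∈ B0, n0 ∈ B4 → different blocks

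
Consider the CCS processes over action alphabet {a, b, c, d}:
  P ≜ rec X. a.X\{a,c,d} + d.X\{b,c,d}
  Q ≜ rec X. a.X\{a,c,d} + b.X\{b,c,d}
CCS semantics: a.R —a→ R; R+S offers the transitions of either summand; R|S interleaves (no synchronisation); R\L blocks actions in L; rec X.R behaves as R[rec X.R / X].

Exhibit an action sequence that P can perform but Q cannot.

LTS(P): 4 reachable states
  p0 = rec X. a.X\{a,c,d} + d.X\{b,c,d} :: -a-> p1, -d-> p2
  p1 = (rec X. a.X\{a,c,d} + d.X\{b,c,d})\{a,c,d} :: stopped
  p2 = (rec X. a.X\{a,c,d} + d.X\{b,c,d})\{b,c,d} :: -a-> p3
  p3 = (rec X. a.X\{a,c,d} + d.X\{b,c,d})\{a,c,d}\{b,c,d} :: stopped
LTS(Q): 5 reachable states
  q0 = rec X. a.X\{a,c,d} + b.X\{b,c,d} :: -a-> q1, -b-> q2
  q1 = (rec X. a.X\{a,c,d} + b.X\{b,c,d})\{a,c,d} :: -b-> q3
  q2 = (rec X. a.X\{a,c,d} + b.X\{b,c,d})\{b,c,d} :: -a-> q4
  q3 = (rec X. a.X\{a,c,d} + b.X\{b,c,d})\{b,c,d}\{a,c,d} :: stopped
  q4 = (rec X. a.X\{a,c,d} + b.X\{b,c,d})\{a,c,d}\{b,c,d} :: stopped
Executing d from P (initial set {p0}):
  [1] d ⇒ {p2}
  P completes σ.
Executing d from Q (initial set {q0}):
  [1] d ⇒ no successor for Q

d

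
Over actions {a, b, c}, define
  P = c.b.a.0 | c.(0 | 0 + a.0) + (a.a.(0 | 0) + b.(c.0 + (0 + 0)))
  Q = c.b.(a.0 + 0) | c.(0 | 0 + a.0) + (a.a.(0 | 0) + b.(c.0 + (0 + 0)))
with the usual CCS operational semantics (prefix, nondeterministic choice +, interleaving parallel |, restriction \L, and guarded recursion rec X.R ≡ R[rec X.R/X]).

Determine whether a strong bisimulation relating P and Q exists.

Reachable graph of P (15 states):
  m0 = c.b.a.0 | c.(0 | 0 + a.0) + (a.a.(0 | 0) + b.(c.0 + (0 + 0))) | ··a··> m1, ··b··> m2, ··c··> m3, ··c··> m4
  m1 = a.(0 | 0) | ··a··> m5
  m2 = c.0 + (0 + 0) | ··c··> m6
  m3 = b.a.0 | c.(0 | 0 + a.0) | ··b··> m7, ··c··> m8
  m4 = c.b.a.0 | (0 | 0 + a.0) | ··a··> m9, ··c··> m8
  m5 = 0 | 0 | (no moves)
  m6 = 0 | (no moves)
  m7 = a.0 | c.(0 | 0 + a.0) | ··a··> m10, ··c··> m11
  m8 = b.a.0 | (0 | 0 + a.0) | ··a··> m12, ··b··> m11
  m9 = c.b.a.0 | 0 | ··c··> m12
  m10 = 0 | c.(0 | 0 + a.0) | ··c··> m13
  m11 = a.0 | (0 | 0 + a.0) | ··a··> m13, ··a··> m14
  m12 = b.a.0 | 0 | ··b··> m14
  m13 = 0 | (0 | 0 + a.0) | ··a··> m5
  m14 = a.0 | 0 | ··a··> m5
Reachable graph of Q (15 states):
  n0 = c.b.(a.0 + 0) | c.(0 | 0 + a.0) + (a.a.(0 | 0) + b.(c.0 + (0 + 0))) | ··a··> n1, ··b··> n2, ··c··> n3, ··c··> n4
  n1 = a.(0 | 0) | ··a··> n5
  n2 = c.0 + (0 + 0) | ··c··> n6
  n3 = b.(a.0 + 0) | c.(0 | 0 + a.0) | ··b··> n7, ··c··> n8
  n4 = c.b.(a.0 + 0) | (0 | 0 + a.0) | ··a··> n9, ··c··> n8
  n5 = 0 | 0 | (no moves)
  n6 = 0 | (no moves)
  n7 = (a.0 + 0) | c.(0 | 0 + a.0) | ··a··> n10, ··c··> n11
  n8 = b.(a.0 + 0) | (0 | 0 + a.0) | ··a··> n12, ··b··> n11
  n9 = c.b.(a.0 + 0) | 0 | ··c··> n12
  n10 = 0 | c.(0 | 0 + a.0) | ··c··> n13
  n11 = (a.0 + 0) | (0 | 0 + a.0) | ··a··> n13, ··a··> n14
  n12 = b.(a.0 + 0) | 0 | ··b··> n14
  n13 = 0 | (0 | 0 + a.0) | ··a··> n5
  n14 = (a.0 + 0) | 0 | ··a··> n5
Coarsest stable partition (strong bisimilarity classes):
  B0 = {m0, n0}
  B1 = {m1, m13, m14, n1, n13, n14}
  B2 = {m5, m6, n5, n6}
  B3 = {m4, n4}
  B4 = {m8, n8}
  B5 = {m12, n12}
  B6 = {m11, n11}
  B7 = {m9, n9}
  B8 = {m3, n3}
  B9 = {m7, n7}
  B10 = {m10, n10}
  B11 = {m2, n2}
m0 ∈ B0, n0 ∈ B0 → same block

YES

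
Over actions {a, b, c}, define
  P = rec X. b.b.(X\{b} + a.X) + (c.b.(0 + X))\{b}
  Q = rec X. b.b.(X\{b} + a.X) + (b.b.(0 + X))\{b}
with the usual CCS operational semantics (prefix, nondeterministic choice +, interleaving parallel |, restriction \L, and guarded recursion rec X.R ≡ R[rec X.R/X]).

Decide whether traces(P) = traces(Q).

traces(P) ≠ traces(Q) — witness ⟨c⟩

P's transition system — 5 states:
  m0 = rec X. b.b.(X\{b} + a.X) + (c.b.(0 + X))\{b} → -b-> m1, -c-> m2
  m1 = b.((rec X. b.b.(X\{b} + a.X) + (c.b.(0 + X))\{b})\{b} + a.(rec X. b.b.(X\{b} + a.X) + (c.b.(0 + X))\{b})) → -b-> m3
  m2 = (b.(0 + (rec X. b.b.(X\{b} + a.X) + (c.b.(0 + X))\{b})))\{b} → (no moves)
  m3 = (rec X. b.b.(X\{b} + a.X) + (c.b.(0 + X))\{b})\{b} + a.(rec X. b.b.(X\{b} + a.X) + (c.b.(0 + X))\{b}) → -a-> m0, -c-> m4
  m4 = (b.(0 + (rec X. b.b.(X\{b} + a.X) + (c.b.(0 + X))\{b})))\{b}\{b} → (no moves)
Q's transition system — 3 states:
  n0 = rec X. b.b.(X\{b} + a.X) + (b.b.(0 + X))\{b} → -b-> n1
  n1 = b.((rec X. b.b.(X\{b} + a.X) + (b.b.(0 + X))\{b})\{b} + a.(rec X. b.b.(X\{b} + a.X) + (b.b.(0 + X))\{b})) → -b-> n2
  n2 = (rec X. b.b.(X\{b} + a.X) + (b.b.(0 + X))\{b})\{b} + a.(rec X. b.b.(X\{b} + a.X) + (b.b.(0 + X))\{b}) → -a-> n0
Run σ = ⟨c⟩ on P: start {m0}
  after c @ step 1: {m2}
  P completes σ.
Run σ = ⟨c⟩ on Q: start {n0}
  after c @ step 1: ∅  — Q cannot continue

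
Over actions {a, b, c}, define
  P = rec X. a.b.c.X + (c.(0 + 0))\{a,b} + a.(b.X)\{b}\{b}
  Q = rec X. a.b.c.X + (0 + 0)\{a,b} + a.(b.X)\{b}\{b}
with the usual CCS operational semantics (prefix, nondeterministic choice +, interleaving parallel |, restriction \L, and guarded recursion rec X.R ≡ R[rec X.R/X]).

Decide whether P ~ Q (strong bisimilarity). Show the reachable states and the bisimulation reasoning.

LTS(P): 5 reachable states
  s0 = rec X. a.b.c.X + (c.(0 + 0))\{a,b} + a.(b.X)\{b}\{b} → ··a··> s1, ··a··> s2, ··c··> s3
  s1 = (b.(rec X. a.b.c.X + (c.(0 + 0))\{a,b} + a.(b.X)\{b}\{b}))\{b}\{b} → ∅
  s2 = b.c.(rec X. a.b.c.X + (c.(0 + 0))\{a,b} + a.(b.X)\{b}\{b}) → ··b··> s4
  s3 = (0 + 0)\{a,b} → ∅
  s4 = c.(rec X. a.b.c.X + (c.(0 + 0))\{a,b} + a.(b.X)\{b}\{b}) → ··c··> s0
LTS(Q): 4 reachable states
  t0 = rec X. a.b.c.X + (0 + 0)\{a,b} + a.(b.X)\{b}\{b} → ··a··> t1, ··a··> t2
  t1 = (b.(rec X. a.b.c.X + (0 + 0)\{a,b} + a.(b.X)\{b}\{b}))\{b}\{b} → ∅
  t2 = b.c.(rec X. a.b.c.X + (0 + 0)\{a,b} + a.(b.X)\{b}\{b}) → ··b··> t3
  t3 = c.(rec X. a.b.c.X + (0 + 0)\{a,b} + a.(b.X)\{b}\{b}) → ··c··> t0
Coarsest stable partition (strong bisimilarity classes):
  B0 = {s0}
  B1 = {s1, s3, t1}
  B2 = {s2}
  B3 = {s4}
  B4 = {t0}
  B5 = {t2}
  B6 = {t3}
s0 ∈ B0, t0 ∈ B4 → different blocks

NO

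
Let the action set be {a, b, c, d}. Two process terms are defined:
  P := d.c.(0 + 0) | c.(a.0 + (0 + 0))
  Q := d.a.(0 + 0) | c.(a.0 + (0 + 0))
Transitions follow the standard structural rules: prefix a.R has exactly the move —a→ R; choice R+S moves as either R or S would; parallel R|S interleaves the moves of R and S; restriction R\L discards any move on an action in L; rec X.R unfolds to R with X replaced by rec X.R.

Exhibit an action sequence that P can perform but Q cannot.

P's transition system — 9 states:
  s0 = d.c.(0 + 0) | c.(a.0 + (0 + 0)) ⊢ =c=> s1, =d=> s2
  s1 = d.c.(0 + 0) | (a.0 + (0 + 0)) ⊢ =a=> s3, =d=> s4
  s2 = c.(0 + 0) | c.(a.0 + (0 + 0)) ⊢ =c=> s4, =c=> s5
  s3 = d.c.(0 + 0) | 0 ⊢ =d=> s6
  s4 = c.(0 + 0) | (a.0 + (0 + 0)) ⊢ =a=> s6, =c=> s7
  s5 = (0 + 0) | c.(a.0 + (0 + 0)) ⊢ =c=> s7
  s6 = c.(0 + 0) | 0 ⊢ =c=> s8
  s7 = (0 + 0) | (a.0 + (0 + 0)) ⊢ =a=> s8
  s8 = (0 + 0) | 0 ⊢ deadlocked
Q's transition system — 9 states:
  t0 = d.a.(0 + 0) | c.(a.0 + (0 + 0)) ⊢ =c=> t1, =d=> t2
  t1 = d.a.(0 + 0) | (a.0 + (0 + 0)) ⊢ =a=> t3, =d=> t4
  t2 = a.(0 + 0) | c.(a.0 + (0 + 0)) ⊢ =a=> t5, =c=> t4
  t3 = d.a.(0 + 0) | 0 ⊢ =d=> t6
  t4 = a.(0 + 0) | (a.0 + (0 + 0)) ⊢ =a=> t6, =a=> t7
  t5 = (0 + 0) | c.(a.0 + (0 + 0)) ⊢ =c=> t7
  t6 = a.(0 + 0) | 0 ⊢ =a=> t8
  t7 = (0 + 0) | (a.0 + (0 + 0)) ⊢ =a=> t8
  t8 = (0 + 0) | 0 ⊢ deadlocked
Run σ = ⟨cdc⟩ on P: start {s0}
  [1] c ⇒ {s1}
  [2] d ⇒ {s4}
  [3] c ⇒ {s7}
  — P admits the full trace.
Run σ = ⟨cdc⟩ on Q: start {t0}
  [1] c ⇒ {t1}
  [2] d ⇒ {t4}
  [3] c ⇒ ∅  — Q cannot continue

cdc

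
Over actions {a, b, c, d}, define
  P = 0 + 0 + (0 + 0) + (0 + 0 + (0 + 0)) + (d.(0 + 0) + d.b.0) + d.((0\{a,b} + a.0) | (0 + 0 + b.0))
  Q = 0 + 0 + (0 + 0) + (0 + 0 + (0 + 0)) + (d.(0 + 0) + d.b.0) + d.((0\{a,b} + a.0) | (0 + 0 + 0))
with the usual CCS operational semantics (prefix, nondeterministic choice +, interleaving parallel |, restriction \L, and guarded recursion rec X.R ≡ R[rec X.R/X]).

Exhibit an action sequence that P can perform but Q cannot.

dab

P's transition system — 8 states:
  u0 = 0 + 0 + (0 + 0) + (0 + 0 + (0 + 0)) + (d.(0 + 0) + d.b.0) + d.((0\{a,b} + a.0) | (0 + 0 + b.0)) :: --d--▸ u1, --d--▸ u2, --d--▸ u3
  u1 = (0\{a,b} + a.0) | (0 + 0 + b.0) :: --a--▸ u4, --b--▸ u5
  u2 = 0 + 0 :: (no moves)
  u3 = b.0 :: --b--▸ u6
  u4 = 0 | (0 + 0 + b.0) :: --b--▸ u7
  u5 = (0\{a,b} + a.0) | 0 :: --a--▸ u7
  u6 = 0 :: (no moves)
  u7 = 0 | 0 :: (no moves)
Q's transition system — 6 states:
  v0 = 0 + 0 + (0 + 0) + (0 + 0 + (0 + 0)) + (d.(0 + 0) + d.b.0) + d.((0\{a,b} + a.0) | (0 + 0 + 0)) :: --d--▸ v1, --d--▸ v2, --d--▸ v3
  v1 = (0\{a,b} + a.0) | (0 + 0 + 0) :: --a--▸ v4
  v2 = 0 + 0 :: (no moves)
  v3 = b.0 :: --b--▸ v5
  v4 = 0 | (0 + 0 + 0) :: (no moves)
  v5 = 0 :: (no moves)
Trace ⟨dab⟩ through P, begin at {u0}:
  step 1 (d): {u1, u2, u3}
  step 2 (a): {u4}
  step 3 (b): {u7}
  P completes σ.
Trace ⟨dab⟩ through Q, begin at {v0}:
  step 1 (d): {v1, v2, v3}
  step 2 (a): {v4}
  step 3 (b): no successor for Q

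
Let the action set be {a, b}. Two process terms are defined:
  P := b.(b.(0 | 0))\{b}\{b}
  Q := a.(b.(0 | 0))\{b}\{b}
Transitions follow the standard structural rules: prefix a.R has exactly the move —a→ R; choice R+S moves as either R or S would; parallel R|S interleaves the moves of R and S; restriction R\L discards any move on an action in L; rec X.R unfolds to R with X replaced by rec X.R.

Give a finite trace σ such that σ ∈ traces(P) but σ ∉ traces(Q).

b

Reachable graph of P (2 states):
  s0 = b.(b.(0 | 0))\{b}\{b} :: —b→ s1
  s1 = (b.(0 | 0))\{b}\{b} :: (no moves)
Reachable graph of Q (2 states):
  t0 = a.(b.(0 | 0))\{b}\{b} :: —a→ t1
  t1 = (b.(0 | 0))\{b}\{b} :: (no moves)
Trace ⟨b⟩ through P, begin at {s0}:
  after b @ step 1: {s1}
  ✓ P
Trace ⟨b⟩ through Q, begin at {t0}:
  after b @ step 1: no successor for Q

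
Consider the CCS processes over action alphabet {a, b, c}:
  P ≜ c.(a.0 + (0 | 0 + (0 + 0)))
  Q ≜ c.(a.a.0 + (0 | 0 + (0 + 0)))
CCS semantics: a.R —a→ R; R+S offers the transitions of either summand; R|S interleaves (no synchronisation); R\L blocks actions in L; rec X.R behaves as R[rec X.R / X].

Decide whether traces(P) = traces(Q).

traces(P) ≠ traces(Q) — witness ⟨caa⟩

P's transition system — 3 states:
  s0 = c.(a.0 + (0 | 0 + (0 + 0))) | -c-> s1
  s1 = a.0 + (0 | 0 + (0 + 0)) | -a-> s2
  s2 = 0 | ∅
Q's transition system — 4 states:
  t0 = c.(a.a.0 + (0 | 0 + (0 + 0))) | -c-> t1
  t1 = a.a.0 + (0 | 0 + (0 + 0)) | -a-> t2
  t2 = a.0 | -a-> t3
  t3 = 0 | ∅
Executing caa from Q (initial set {t0}):
  step 1 (c): {t1}
  step 2 (a): {t2}
  step 3 (a): {t3}
  ✓ Q
Executing caa from P (initial set {s0}):
  step 1 (c): {s1}
  step 2 (a): {s2}
  step 3 (a): no successor for P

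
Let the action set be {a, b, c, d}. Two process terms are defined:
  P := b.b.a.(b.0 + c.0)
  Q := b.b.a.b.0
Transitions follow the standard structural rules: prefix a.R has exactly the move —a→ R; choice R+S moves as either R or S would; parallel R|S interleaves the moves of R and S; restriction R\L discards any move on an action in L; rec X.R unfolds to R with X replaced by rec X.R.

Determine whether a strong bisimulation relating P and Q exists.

not bisimilar

LTS(P): 5 reachable states
  s0 = b.b.a.(b.0 + c.0) → -b-> s1
  s1 = b.a.(b.0 + c.0) → -b-> s2
  s2 = a.(b.0 + c.0) → -a-> s3
  s3 = b.0 + c.0 → -b-> s4, -c-> s4
  s4 = 0 → (no moves)
LTS(Q): 5 reachable states
  t0 = b.b.a.b.0 → -b-> t1
  t1 = b.a.b.0 → -b-> t2
  t2 = a.b.0 → -a-> t3
  t3 = b.0 → -b-> t4
  t4 = 0 → (no moves)
Coarsest stable partition (strong bisimilarity classes):
  B0 = {s0}
  B1 = {s1}
  B2 = {s2}
  B3 = {s3}
  B4 = {s4, t4}
  B5 = {t0}
  B6 = {t1}
  B7 = {t2}
  B8 = {t3}
s0 ∈ B0, t0 ∈ B5 → different blocks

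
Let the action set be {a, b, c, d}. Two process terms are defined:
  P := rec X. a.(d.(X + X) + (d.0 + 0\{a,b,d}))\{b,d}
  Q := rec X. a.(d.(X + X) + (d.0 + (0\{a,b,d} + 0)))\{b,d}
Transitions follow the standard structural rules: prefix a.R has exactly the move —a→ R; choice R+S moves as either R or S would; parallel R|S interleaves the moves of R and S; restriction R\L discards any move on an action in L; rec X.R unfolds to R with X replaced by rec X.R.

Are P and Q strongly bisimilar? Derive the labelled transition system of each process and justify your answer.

P's transition system — 2 states:
  u0 = rec X. a.(d.(X + X) + (d.0 + 0\{a,b,d}))\{b,d} | —a→ u1
  u1 = (d.((rec X. a.(d.(X + X) + (d.0 + 0\{a,b,d}))\{b,d}) + (rec X. a.(d.(X + X) + (d.0 + 0\{a,b,d}))\{b,d})) + (d.0 + 0\{a,b,d}))\{b,d} | (no moves)
Q's transition system — 2 states:
  v0 = rec X. a.(d.(X + X) + (d.0 + (0\{a,b,d} + 0)))\{b,d} | —a→ v1
  v1 = (d.((rec X. a.(d.(X + X) + (d.0 + (0\{a,b,d} + 0)))\{b,d}) + (rec X. a.(d.(X + X) + (d.0 + (0\{a,b,d} + 0)))\{b,d})) + (d.0 + (0\{a,b,d} + 0)))\{b,d} | (no moves)
Bisimilarity quotient blocks:
  B0 = {u0, v0}
  B1 = {u1, v1}
u0 ∈ B0, v0 ∈ B0 → same block

bisimilar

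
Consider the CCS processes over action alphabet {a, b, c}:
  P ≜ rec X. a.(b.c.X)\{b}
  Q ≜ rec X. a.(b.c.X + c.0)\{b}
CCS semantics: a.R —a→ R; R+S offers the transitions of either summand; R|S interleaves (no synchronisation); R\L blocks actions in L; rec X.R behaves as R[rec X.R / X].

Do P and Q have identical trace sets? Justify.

Reachable graph of P (2 states):
  u0 = rec X. a.(b.c.X)\{b} :: -a-> u1
  u1 = (b.c.(rec X. a.(b.c.X)\{b}))\{b} :: stopped
Reachable graph of Q (3 states):
  v0 = rec X. a.(b.c.X + c.0)\{b} :: -a-> v1
  v1 = (b.c.(rec X. a.(b.c.X + c.0)\{b}) + c.0)\{b} :: -c-> v2
  v2 = 0\{b} :: stopped
Trace ⟨ac⟩ through Q, begin at {v0}:
  after a @ step 1: {v1}
  after c @ step 2: {v2}
  — Q admits the full trace.
Trace ⟨ac⟩ through P, begin at {u0}:
  after a @ step 1: {u1}
  after c @ step 2: no successor for P

trace-distinct — witness ⟨ac⟩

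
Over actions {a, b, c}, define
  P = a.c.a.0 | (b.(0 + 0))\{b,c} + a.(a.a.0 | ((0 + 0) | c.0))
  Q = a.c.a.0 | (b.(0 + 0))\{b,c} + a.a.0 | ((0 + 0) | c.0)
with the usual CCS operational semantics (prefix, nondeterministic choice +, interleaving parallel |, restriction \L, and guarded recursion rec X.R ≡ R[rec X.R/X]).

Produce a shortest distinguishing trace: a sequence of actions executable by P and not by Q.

LTS(P): 10 reachable states
  u0 = a.c.a.0 | (b.(0 + 0))\{b,c} + a.(a.a.0 | ((0 + 0) | c.0)) has moves -a-> u1, -a-> u2
  u1 = a.a.0 | ((0 + 0) | c.0) has moves -a-> u3, -c-> u4
  u2 = c.a.0 | (b.(0 + 0))\{b,c} has moves -c-> u5
  u3 = a.0 | ((0 + 0) | c.0) has moves -a-> u6, -c-> u7
  u4 = a.a.0 | ((0 + 0) | 0) has moves -a-> u7
  u5 = a.0 | (b.(0 + 0))\{b,c} has moves -a-> u8
  u6 = 0 | ((0 + 0) | c.0) has moves -c-> u9
  u7 = a.0 | ((0 + 0) | 0) has moves -a-> u9
  u8 = 0 | (b.(0 + 0))\{b,c} has moves deadlocked
  u9 = 0 | ((0 + 0) | 0) has moves deadlocked
LTS(Q): 9 reachable states
  v0 = a.c.a.0 | (b.(0 + 0))\{b,c} + a.a.0 | ((0 + 0) | c.0) has moves -a-> v1, -a-> v2, -c-> v3
  v1 = a.0 | ((0 + 0) | c.0) has moves -a-> v4, -c-> v5
  v2 = c.a.0 | (b.(0 + 0))\{b,c} has moves -c-> v6
  v3 = a.a.0 | ((0 + 0) | 0) has moves -a-> v5
  v4 = 0 | ((0 + 0) | c.0) has moves -c-> v7
  v5 = a.0 | ((0 + 0) | 0) has moves -a-> v7
  v6 = a.0 | (b.(0 + 0))\{b,c} has moves -a-> v8
  v7 = 0 | ((0 + 0) | 0) has moves deadlocked
  v8 = 0 | (b.(0 + 0))\{b,c} has moves deadlocked
Executing aaa from P (initial set {u0}):
  after a @ step 1: {u1, u2}
  after a @ step 2: {u3}
  after a @ step 3: {u6}
  P completes σ.
Executing aaa from Q (initial set {v0}):
  after a @ step 1: {v1, v2}
  after a @ step 2: {v4}
  after a @ step 3: ∅  — Q cannot continue

aaa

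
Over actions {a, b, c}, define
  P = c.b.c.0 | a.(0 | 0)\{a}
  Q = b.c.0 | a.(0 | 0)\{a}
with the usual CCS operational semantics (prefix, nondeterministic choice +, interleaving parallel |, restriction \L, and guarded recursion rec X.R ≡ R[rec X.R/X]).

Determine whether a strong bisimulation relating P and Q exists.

P ≁ Q

LTS(P): 8 reachable states
  m0 = c.b.c.0 | a.(0 | 0)\{a} ⊢ —a→ m1, —c→ m2
  m1 = c.b.c.0 | (0 | 0)\{a} ⊢ —c→ m3
  m2 = b.c.0 | a.(0 | 0)\{a} ⊢ —a→ m3, —b→ m4
  m3 = b.c.0 | (0 | 0)\{a} ⊢ —b→ m5
  m4 = c.0 | a.(0 | 0)\{a} ⊢ —a→ m5, —c→ m6
  m5 = c.0 | (0 | 0)\{a} ⊢ —c→ m7
  m6 = 0 | a.(0 | 0)\{a} ⊢ —a→ m7
  m7 = 0 | (0 | 0)\{a} ⊢ (no moves)
LTS(Q): 6 reachable states
  n0 = b.c.0 | a.(0 | 0)\{a} ⊢ —a→ n1, —b→ n2
  n1 = b.c.0 | (0 | 0)\{a} ⊢ —b→ n3
  n2 = c.0 | a.(0 | 0)\{a} ⊢ —a→ n3, —c→ n4
  n3 = c.0 | (0 | 0)\{a} ⊢ —c→ n5
  n4 = 0 | a.(0 | 0)\{a} ⊢ —a→ n5
  n5 = 0 | (0 | 0)\{a} ⊢ (no moves)
Bisimilarity quotient blocks:
  B0 = {m0}
  B1 = {m1}
  B2 = {m3, n1}
  B3 = {m5, n3}
  B4 = {m7, n5}
  B5 = {m2, n0}
  B6 = {m4, n2}
  B7 = {m6, n4}
m0 ∈ B0, n0 ∈ B5 → different blocks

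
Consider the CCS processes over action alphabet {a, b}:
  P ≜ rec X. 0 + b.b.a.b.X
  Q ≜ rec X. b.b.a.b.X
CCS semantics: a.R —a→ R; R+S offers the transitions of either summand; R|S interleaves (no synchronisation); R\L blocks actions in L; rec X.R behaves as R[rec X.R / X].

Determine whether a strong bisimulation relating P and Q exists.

Reachable graph of P (4 states):
  p0 = rec X. 0 + b.b.a.b.X → ··b··> p1
  p1 = b.a.b.(rec X. 0 + b.b.a.b.X) → ··b··> p2
  p2 = a.b.(rec X. 0 + b.b.a.b.X) → ··a··> p3
  p3 = b.(rec X. 0 + b.b.a.b.X) → ··b··> p0
Reachable graph of Q (4 states):
  q0 = rec X. b.b.a.b.X → ··b··> q1
  q1 = b.a.b.(rec X. b.b.a.b.X) → ··b··> q2
  q2 = a.b.(rec X. b.b.a.b.X) → ··a··> q3
  q3 = b.(rec X. b.b.a.b.X) → ··b··> q0
Coarsest stable partition (strong bisimilarity classes):
  B0 = {p0, q0}
  B1 = {p1, q1}
  B2 = {p2, q2}
  B3 = {p3, q3}
p0 ∈ B0, q0 ∈ B0 → same block

bisimilar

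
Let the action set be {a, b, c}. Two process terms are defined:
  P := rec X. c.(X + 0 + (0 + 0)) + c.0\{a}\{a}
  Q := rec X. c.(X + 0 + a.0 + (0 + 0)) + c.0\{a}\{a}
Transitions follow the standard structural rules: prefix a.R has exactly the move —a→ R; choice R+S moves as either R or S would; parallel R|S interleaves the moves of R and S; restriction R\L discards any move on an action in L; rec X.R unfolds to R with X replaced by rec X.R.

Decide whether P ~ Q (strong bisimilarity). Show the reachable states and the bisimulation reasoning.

LTS(P): 3 reachable states
  u0 = rec X. c.(X + 0 + (0 + 0)) + c.0\{a}\{a} | --c--▸ u1, --c--▸ u2
  u1 = (rec X. c.(X + 0 + (0 + 0)) + c.0\{a}\{a}) + 0 + (0 + 0) | --c--▸ u1, --c--▸ u2
  u2 = 0\{a}\{a} | (no moves)
LTS(Q): 4 reachable states
  v0 = rec X. c.(X + 0 + a.0 + (0 + 0)) + c.0\{a}\{a} | --c--▸ v1, --c--▸ v2
  v1 = (rec X. c.(X + 0 + a.0 + (0 + 0)) + c.0\{a}\{a}) + 0 + a.0 + (0 + 0) | --a--▸ v3, --c--▸ v1, --c--▸ v2
  v2 = 0\{a}\{a} | (no moves)
  v3 = 0 | (no moves)
Bisimilarity quotient blocks:
  B0 = {u0, u1}
  B1 = {u2, v2, v3}
  B2 = {v0}
  B3 = {v1}
u0 ∈ B0, v0 ∈ B2 → different blocks

P ≁ Q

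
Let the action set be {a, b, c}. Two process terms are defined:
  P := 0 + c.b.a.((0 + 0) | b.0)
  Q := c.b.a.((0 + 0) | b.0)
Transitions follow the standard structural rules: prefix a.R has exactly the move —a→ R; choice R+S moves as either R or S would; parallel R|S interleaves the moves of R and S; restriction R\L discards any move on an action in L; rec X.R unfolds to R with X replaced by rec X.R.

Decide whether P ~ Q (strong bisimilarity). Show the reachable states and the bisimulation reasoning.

Reachable graph of P (5 states):
  u0 = 0 + c.b.a.((0 + 0) | b.0) | —c→ u1
  u1 = b.a.((0 + 0) | b.0) | —b→ u2
  u2 = a.((0 + 0) | b.0) | —a→ u3
  u3 = (0 + 0) | b.0 | —b→ u4
  u4 = (0 + 0) | 0 | stopped
Reachable graph of Q (5 states):
  v0 = c.b.a.((0 + 0) | b.0) | —c→ v1
  v1 = b.a.((0 + 0) | b.0) | —b→ v2
  v2 = a.((0 + 0) | b.0) | —a→ v3
  v3 = (0 + 0) | b.0 | —b→ v4
  v4 = (0 + 0) | 0 | stopped
Coarsest stable partition (strong bisimilarity classes):
  B0 = {u0, v0}
  B1 = {u1, v1}
  B2 = {u2, v2}
  B3 = {u3, v3}
  B4 = {u4, v4}
u0 ∈ B0, v0 ∈ B0 → same block

YES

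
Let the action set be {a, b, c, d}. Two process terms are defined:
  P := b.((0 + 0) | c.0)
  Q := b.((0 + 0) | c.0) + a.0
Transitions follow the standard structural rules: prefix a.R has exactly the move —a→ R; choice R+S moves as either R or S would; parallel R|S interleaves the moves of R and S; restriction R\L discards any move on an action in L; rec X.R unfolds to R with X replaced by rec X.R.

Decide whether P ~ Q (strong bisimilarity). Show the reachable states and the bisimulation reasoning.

P's transition system — 3 states:
  s0 = b.((0 + 0) | c.0) :: --b--▸ s1
  s1 = (0 + 0) | c.0 :: --c--▸ s2
  s2 = (0 + 0) | 0 :: ·
Q's transition system — 4 states:
  t0 = b.((0 + 0) | c.0) + a.0 :: --a--▸ t1, --b--▸ t2
  t1 = 0 :: ·
  t2 = (0 + 0) | c.0 :: --c--▸ t3
  t3 = (0 + 0) | 0 :: ·
Coarsest stable partition (strong bisimilarity classes):
  B0 = {s0}
  B1 = {s1, t2}
  B2 = {s2, t1, t3}
  B3 = {t0}
s0 ∈ B0, t0 ∈ B3 → different blocks

NO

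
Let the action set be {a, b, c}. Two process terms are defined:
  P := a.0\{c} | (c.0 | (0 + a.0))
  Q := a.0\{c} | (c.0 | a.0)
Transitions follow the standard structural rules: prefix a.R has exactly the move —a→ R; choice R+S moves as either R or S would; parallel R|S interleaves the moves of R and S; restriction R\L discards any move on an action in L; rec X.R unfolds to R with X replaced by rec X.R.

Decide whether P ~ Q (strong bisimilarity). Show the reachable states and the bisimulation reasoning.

P's transition system — 8 states:
  m0 = a.0\{c} | (c.0 | (0 + a.0)) has moves ··a··> m1, ··a··> m2, ··c··> m3
  m1 = 0\{c} | (c.0 | (0 + a.0)) has moves ··a··> m4, ··c··> m5
  m2 = a.0\{c} | (c.0 | 0) has moves ··a··> m4, ··c··> m6
  m3 = a.0\{c} | (0 | (0 + a.0)) has moves ··a··> m5, ··a··> m6
  m4 = 0\{c} | (c.0 | 0) has moves ··c··> m7
  m5 = 0\{c} | (0 | (0 + a.0)) has moves ··a··> m7
  m6 = a.0\{c} | (0 | 0) has moves ··a··> m7
  m7 = 0\{c} | (0 | 0) has moves stopped
Q's transition system — 8 states:
  n0 = a.0\{c} | (c.0 | a.0) has moves ··a··> n1, ··a··> n2, ··c··> n3
  n1 = 0\{c} | (c.0 | a.0) has moves ··a··> n4, ··c··> n5
  n2 = a.0\{c} | (c.0 | 0) has moves ··a··> n4, ··c··> n6
  n3 = a.0\{c} | (0 | a.0) has moves ··a··> n5, ··a··> n6
  n4 = 0\{c} | (c.0 | 0) has moves ··c··> n7
  n5 = 0\{c} | (0 | a.0) has moves ··a··> n7
  n6 = a.0\{c} | (0 | 0) has moves ··a··> n7
  n7 = 0\{c} | (0 | 0) has moves stopped
Coarsest stable partition (strong bisimilarity classes):
  B0 = {m0, n0}
  B1 = {m3, n3}
  B2 = {m5, m6, n5, n6}
  B3 = {m7, n7}
  B4 = {m1, m2, n1, n2}
  B5 = {m4, n4}
m0 ∈ B0, n0 ∈ B0 → same block

P ~ Q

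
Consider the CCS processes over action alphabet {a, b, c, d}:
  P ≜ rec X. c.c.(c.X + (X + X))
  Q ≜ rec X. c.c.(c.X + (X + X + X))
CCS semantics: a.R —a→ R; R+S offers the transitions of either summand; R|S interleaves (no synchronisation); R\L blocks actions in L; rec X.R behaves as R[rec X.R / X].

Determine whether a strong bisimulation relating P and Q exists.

P's transition system — 3 states:
  s0 = rec X. c.c.(c.X + (X + X)) | ··c··> s1
  s1 = c.(c.(rec X. c.c.(c.X + (X + X))) + ((rec X. c.c.(c.X + (X + X))) + (rec X. c.c.(c.X + (X + X))))) | ··c··> s2
  s2 = c.(rec X. c.c.(c.X + (X + X))) + ((rec X. c.c.(c.X + (X + X))) + (rec X. c.c.(c.X + (X + X)))) | ··c··> s0, ··c··> s1
Q's transition system — 3 states:
  t0 = rec X. c.c.(c.X + (X + X + X)) | ··c··> t1
  t1 = c.(c.(rec X. c.c.(c.X + (X + X + X))) + ((rec X. c.c.(c.X + (X + X + X))) + (rec X. c.c.(c.X + (X + X + X))) + (rec X. c.c.(c.X + (X + X + X))))) | ··c··> t2
  t2 = c.(rec X. c.c.(c.X + (X + X + X))) + ((rec X. c.c.(c.X + (X + X + X))) + (rec X. c.c.(c.X + (X + X + X))) + (rec X. c.c.(c.X + (X + X + X)))) | ··c··> t0, ··c··> t1
Partition-refinement fixed point:
  B0 = {s0, s1, s2, t0, t1, t2}
s0 ∈ B0, t0 ∈ B0 → same block

P ~ Q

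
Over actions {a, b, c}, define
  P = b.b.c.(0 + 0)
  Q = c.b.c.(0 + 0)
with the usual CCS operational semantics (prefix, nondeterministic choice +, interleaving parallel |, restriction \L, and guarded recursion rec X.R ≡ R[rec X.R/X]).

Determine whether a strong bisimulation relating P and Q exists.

P's transition system — 4 states:
  s0 = b.b.c.(0 + 0) ⊢ =b=> s1
  s1 = b.c.(0 + 0) ⊢ =b=> s2
  s2 = c.(0 + 0) ⊢ =c=> s3
  s3 = 0 + 0 ⊢ stopped
Q's transition system — 4 states:
  t0 = c.b.c.(0 + 0) ⊢ =c=> t1
  t1 = b.c.(0 + 0) ⊢ =b=> t2
  t2 = c.(0 + 0) ⊢ =c=> t3
  t3 = 0 + 0 ⊢ stopped
Bisimilarity quotient blocks:
  B0 = {s0}
  B1 = {s1, t1}
  B2 = {s2, t2}
  B3 = {s3, t3}
  B4 = {t0}
s0 ∈ B0, t0 ∈ B4 → different blocks

not bisimilar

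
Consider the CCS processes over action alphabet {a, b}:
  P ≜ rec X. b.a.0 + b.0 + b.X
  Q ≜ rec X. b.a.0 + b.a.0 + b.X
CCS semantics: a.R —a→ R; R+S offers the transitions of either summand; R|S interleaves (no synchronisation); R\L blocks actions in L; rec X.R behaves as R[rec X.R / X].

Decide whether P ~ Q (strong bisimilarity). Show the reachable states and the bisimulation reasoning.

NO

LTS(P): 3 reachable states
  p0 = rec X. b.a.0 + b.0 + b.X | -b-> p0, -b-> p1, -b-> p2
  p1 = 0 | deadlocked
  p2 = a.0 | -a-> p1
LTS(Q): 3 reachable states
  q0 = rec X. b.a.0 + b.a.0 + b.X | -b-> q0, -b-> q1
  q1 = a.0 | -a-> q2
  q2 = 0 | deadlocked
Partition-refinement fixed point:
  B0 = {p0}
  B1 = {p2, q1}
  B2 = {p1, q2}
  B3 = {q0}
p0 ∈ B0, q0 ∈ B3 → different blocks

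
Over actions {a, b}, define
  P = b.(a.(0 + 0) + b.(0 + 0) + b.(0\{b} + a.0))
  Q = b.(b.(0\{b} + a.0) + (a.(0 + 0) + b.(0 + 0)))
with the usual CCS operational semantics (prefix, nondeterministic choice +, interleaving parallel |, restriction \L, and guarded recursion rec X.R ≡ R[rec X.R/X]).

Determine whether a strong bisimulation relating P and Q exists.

bisimilar

LTS(P): 5 reachable states
  p0 = b.(a.(0 + 0) + b.(0 + 0) + b.(0\{b} + a.0)) ⊢ --b--▸ p1
  p1 = a.(0 + 0) + b.(0 + 0) + b.(0\{b} + a.0) ⊢ --a--▸ p2, --b--▸ p2, --b--▸ p3
  p2 = 0 + 0 ⊢ ·
  p3 = 0\{b} + a.0 ⊢ --a--▸ p4
  p4 = 0 ⊢ ·
LTS(Q): 5 reachable states
  q0 = b.(b.(0\{b} + a.0) + (a.(0 + 0) + b.(0 + 0))) ⊢ --b--▸ q1
  q1 = b.(0\{b} + a.0) + (a.(0 + 0) + b.(0 + 0)) ⊢ --a--▸ q2, --b--▸ q2, --b--▸ q3
  q2 = 0 + 0 ⊢ ·
  q3 = 0\{b} + a.0 ⊢ --a--▸ q4
  q4 = 0 ⊢ ·
Coarsest stable partition (strong bisimilarity classes):
  B0 = {p0, q0}
  B1 = {p1, q1}
  B2 = {p2, p4, q2, q4}
  B3 = {p3, q3}
p0 ∈ B0, q0 ∈ B0 → same block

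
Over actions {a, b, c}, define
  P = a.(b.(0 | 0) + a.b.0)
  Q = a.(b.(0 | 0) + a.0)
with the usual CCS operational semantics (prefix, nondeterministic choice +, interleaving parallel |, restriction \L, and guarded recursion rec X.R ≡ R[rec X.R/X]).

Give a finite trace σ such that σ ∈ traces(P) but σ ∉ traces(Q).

Reachable graph of P (5 states):
  s0 = a.(b.(0 | 0) + a.b.0) | ··a··> s1
  s1 = b.(0 | 0) + a.b.0 | ··a··> s2, ··b··> s3
  s2 = b.0 | ··b··> s4
  s3 = 0 | 0 | (no moves)
  s4 = 0 | (no moves)
Reachable graph of Q (4 states):
  t0 = a.(b.(0 | 0) + a.0) | ··a··> t1
  t1 = b.(0 | 0) + a.0 | ··a··> t2, ··b··> t3
  t2 = 0 | (no moves)
  t3 = 0 | 0 | (no moves)
Executing aab from P (initial set {s0}):
  [1] a ⇒ {s1}
  [2] a ⇒ {s2}
  [3] b ⇒ {s4}
  P completes σ.
Executing aab from Q (initial set {t0}):
  [1] a ⇒ {t1}
  [2] a ⇒ {t2}
  [3] b ⇒ ∅  — Q cannot continue

aab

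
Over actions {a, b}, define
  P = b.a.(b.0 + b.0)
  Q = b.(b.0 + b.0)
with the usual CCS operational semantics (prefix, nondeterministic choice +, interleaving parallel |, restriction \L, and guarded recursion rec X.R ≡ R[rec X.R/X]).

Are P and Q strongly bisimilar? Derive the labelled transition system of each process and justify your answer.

P's transition system — 4 states:
  u0 = b.a.(b.0 + b.0) :: =b=> u1
  u1 = a.(b.0 + b.0) :: =a=> u2
  u2 = b.0 + b.0 :: =b=> u3
  u3 = 0 :: deadlocked
Q's transition system — 3 states:
  v0 = b.(b.0 + b.0) :: =b=> v1
  v1 = b.0 + b.0 :: =b=> v2
  v2 = 0 :: deadlocked
Partition-refinement fixed point:
  B0 = {u0}
  B1 = {u1}
  B2 = {u2, v1}
  B3 = {u3, v2}
  B4 = {v0}
u0 ∈ B0, v0 ∈ B4 → different blocks

P ≁ Q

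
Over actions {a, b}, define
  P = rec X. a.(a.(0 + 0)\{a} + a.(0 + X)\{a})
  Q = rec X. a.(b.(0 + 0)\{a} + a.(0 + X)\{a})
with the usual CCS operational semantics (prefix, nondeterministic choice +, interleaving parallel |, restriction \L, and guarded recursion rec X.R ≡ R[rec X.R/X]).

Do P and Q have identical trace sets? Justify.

trace-distinct — witness ⟨ab⟩

Reachable graph of P (4 states):
  p0 = rec X. a.(a.(0 + 0)\{a} + a.(0 + X)\{a}) ⊢ -a-> p1
  p1 = a.(0 + 0)\{a} + a.(0 + (rec X. a.(a.(0 + 0)\{a} + a.(0 + X)\{a})))\{a} ⊢ -a-> p2, -a-> p3
  p2 = (0 + (rec X. a.(a.(0 + 0)\{a} + a.(0 + X)\{a})))\{a} ⊢ deadlocked
  p3 = (0 + 0)\{a} ⊢ deadlocked
Reachable graph of Q (4 states):
  q0 = rec X. a.(b.(0 + 0)\{a} + a.(0 + X)\{a}) ⊢ -a-> q1
  q1 = b.(0 + 0)\{a} + a.(0 + (rec X. a.(b.(0 + 0)\{a} + a.(0 + X)\{a})))\{a} ⊢ -a-> q2, -b-> q3
  q2 = (0 + (rec X. a.(b.(0 + 0)\{a} + a.(0 + X)\{a})))\{a} ⊢ deadlocked
  q3 = (0 + 0)\{a} ⊢ deadlocked
Run σ = ⟨ab⟩ on Q: start {q0}
  step 1 (a): {q1}
  step 2 (b): {q3}
  — Q admits the full trace.
Run σ = ⟨ab⟩ on P: start {p0}
  step 1 (a): {p1}
  step 2 (b): ∅  — P cannot continue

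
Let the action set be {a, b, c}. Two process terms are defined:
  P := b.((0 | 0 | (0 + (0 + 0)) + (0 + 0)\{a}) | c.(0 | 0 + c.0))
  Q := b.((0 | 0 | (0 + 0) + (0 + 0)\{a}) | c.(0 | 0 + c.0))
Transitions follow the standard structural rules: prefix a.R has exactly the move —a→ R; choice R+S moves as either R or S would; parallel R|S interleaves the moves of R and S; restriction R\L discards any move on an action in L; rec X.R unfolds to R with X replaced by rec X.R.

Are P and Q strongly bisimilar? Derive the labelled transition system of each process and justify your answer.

bisimilar

LTS(P): 4 reachable states
  u0 = b.((0 | 0 | (0 + (0 + 0)) + (0 + 0)\{a}) | c.(0 | 0 + c.0)) | =b=> u1
  u1 = (0 | 0 | (0 + (0 + 0)) + (0 + 0)\{a}) | c.(0 | 0 + c.0) | =c=> u2
  u2 = (0 | 0 | (0 + (0 + 0)) + (0 + 0)\{a}) | (0 | 0 + c.0) | =c=> u3
  u3 = (0 | 0 | (0 + (0 + 0)) + (0 + 0)\{a}) | 0 | ·
LTS(Q): 4 reachable states
  v0 = b.((0 | 0 | (0 + 0) + (0 + 0)\{a}) | c.(0 | 0 + c.0)) | =b=> v1
  v1 = (0 | 0 | (0 + 0) + (0 + 0)\{a}) | c.(0 | 0 + c.0) | =c=> v2
  v2 = (0 | 0 | (0 + 0) + (0 + 0)\{a}) | (0 | 0 + c.0) | =c=> v3
  v3 = (0 | 0 | (0 + 0) + (0 + 0)\{a}) | 0 | ·
Coarsest stable partition (strong bisimilarity classes):
  B0 = {u0, v0}
  B1 = {u1, v1}
  B2 = {u2, v2}
  B3 = {u3, v3}
u0 ∈ B0, v0 ∈ B0 → same block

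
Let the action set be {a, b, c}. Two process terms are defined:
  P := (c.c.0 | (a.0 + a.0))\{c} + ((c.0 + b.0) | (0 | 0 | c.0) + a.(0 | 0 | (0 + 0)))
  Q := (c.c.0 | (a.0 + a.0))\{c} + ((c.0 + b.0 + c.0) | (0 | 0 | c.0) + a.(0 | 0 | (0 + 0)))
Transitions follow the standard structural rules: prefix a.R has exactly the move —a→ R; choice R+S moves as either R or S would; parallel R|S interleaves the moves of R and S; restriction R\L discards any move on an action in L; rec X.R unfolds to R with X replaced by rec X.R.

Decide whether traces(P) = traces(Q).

trace-equivalent

LTS(P): 6 reachable states
  s0 = (c.c.0 | (a.0 + a.0))\{c} + ((c.0 + b.0) | (0 | 0 | c.0) + a.(0 | 0 | (0 + 0))) → —a→ s1, —a→ s2, —b→ s3, —c→ s3, —c→ s4
  s1 = (c.c.0 | 0)\{c} → (no moves)
  s2 = 0 | 0 | (0 + 0) → (no moves)
  s3 = 0 | (0 | 0 | c.0) → —c→ s5
  s4 = (c.0 + b.0) | (0 | 0 | 0) → —b→ s5, —c→ s5
  s5 = 0 | (0 | 0 | 0) → (no moves)
LTS(Q): 6 reachable states
  t0 = (c.c.0 | (a.0 + a.0))\{c} + ((c.0 + b.0 + c.0) | (0 | 0 | c.0) + a.(0 | 0 | (0 + 0))) → —a→ t1, —a→ t2, —b→ t3, —c→ t3, —c→ t4
  t1 = (c.c.0 | 0)\{c} → (no moves)
  t2 = 0 | 0 | (0 + 0) → (no moves)
  t3 = 0 | (0 | 0 | c.0) → —c→ t5
  t4 = (c.0 + b.0 + c.0) | (0 | 0 | 0) → —b→ t5, —c→ t5
  t5 = 0 | (0 | 0 | 0) → (no moves)
Partition-refinement fixed point:
  B0 = {s0, t0}
  B1 = {s3, t3}
  B2 = {s1, s2, s5, t1, t2, t5}
  B3 = {s4, t4}
s0 ∈ B0, t0 ∈ B0 → same block
Bisimilar ⇒ trace-equivalent.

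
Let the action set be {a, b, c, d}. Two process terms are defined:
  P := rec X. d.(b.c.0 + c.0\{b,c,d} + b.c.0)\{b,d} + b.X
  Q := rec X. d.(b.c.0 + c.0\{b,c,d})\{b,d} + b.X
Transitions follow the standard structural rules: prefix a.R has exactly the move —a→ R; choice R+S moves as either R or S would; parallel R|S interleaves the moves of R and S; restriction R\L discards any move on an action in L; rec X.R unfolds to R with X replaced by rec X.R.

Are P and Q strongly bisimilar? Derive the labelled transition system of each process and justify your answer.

LTS(P): 3 reachable states
  m0 = rec X. d.(b.c.0 + c.0\{b,c,d} + b.c.0)\{b,d} + b.X ⊢ ··b··> m0, ··d··> m1
  m1 = (b.c.0 + c.0\{b,c,d} + b.c.0)\{b,d} ⊢ ··c··> m2
  m2 = 0\{b,c,d}\{b,d} ⊢ deadlocked
LTS(Q): 3 reachable states
  n0 = rec X. d.(b.c.0 + c.0\{b,c,d})\{b,d} + b.X ⊢ ··b··> n0, ··d··> n1
  n1 = (b.c.0 + c.0\{b,c,d})\{b,d} ⊢ ··c··> n2
  n2 = 0\{b,c,d}\{b,d} ⊢ deadlocked
Coarsest stable partition (strong bisimilarity classes):
  B0 = {m0, n0}
  B1 = {m1, n1}
  B2 = {m2, n2}
m0 ∈ B0, n0 ∈ B0 → same block

YES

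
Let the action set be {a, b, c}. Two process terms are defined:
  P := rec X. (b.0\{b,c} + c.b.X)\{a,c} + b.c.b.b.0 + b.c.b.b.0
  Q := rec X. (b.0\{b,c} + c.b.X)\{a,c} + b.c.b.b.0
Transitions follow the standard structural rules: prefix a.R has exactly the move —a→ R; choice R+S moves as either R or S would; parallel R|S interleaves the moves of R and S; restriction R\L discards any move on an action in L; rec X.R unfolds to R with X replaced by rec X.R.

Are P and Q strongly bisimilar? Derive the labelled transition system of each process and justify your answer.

bisimilar

P's transition system — 6 states:
  p0 = rec X. (b.0\{b,c} + c.b.X)\{a,c} + b.c.b.b.0 + b.c.b.b.0 :: ··b··> p1, ··b··> p2
  p1 = 0\{b,c}\{a,c} :: (no moves)
  p2 = c.b.b.0 :: ··c··> p3
  p3 = b.b.0 :: ··b··> p4
  p4 = b.0 :: ··b··> p5
  p5 = 0 :: (no moves)
Q's transition system — 6 states:
  q0 = rec X. (b.0\{b,c} + c.b.X)\{a,c} + b.c.b.b.0 :: ··b··> q1, ··b··> q2
  q1 = 0\{b,c}\{a,c} :: (no moves)
  q2 = c.b.b.0 :: ··c··> q3
  q3 = b.b.0 :: ··b··> q4
  q4 = b.0 :: ··b··> q5
  q5 = 0 :: (no moves)
Bisimilarity quotient blocks:
  B0 = {p0, q0}
  B1 = {p2, q2}
  B2 = {p3, q3}
  B3 = {p4, q4}
  B4 = {p1, p5, q1, q5}
p0 ∈ B0, q0 ∈ B0 → same block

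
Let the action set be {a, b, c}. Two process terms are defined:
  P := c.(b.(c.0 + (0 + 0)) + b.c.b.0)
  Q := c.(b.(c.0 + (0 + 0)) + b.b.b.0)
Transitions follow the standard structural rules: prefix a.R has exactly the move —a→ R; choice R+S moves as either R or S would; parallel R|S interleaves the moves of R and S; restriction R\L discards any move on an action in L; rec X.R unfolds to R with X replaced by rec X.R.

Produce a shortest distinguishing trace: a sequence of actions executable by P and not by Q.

cbcb

LTS(P): 6 reachable states
  u0 = c.(b.(c.0 + (0 + 0)) + b.c.b.0) ⊢ -c-> u1
  u1 = b.(c.0 + (0 + 0)) + b.c.b.0 ⊢ -b-> u2, -b-> u3
  u2 = c.0 + (0 + 0) ⊢ -c-> u4
  u3 = c.b.0 ⊢ -c-> u5
  u4 = 0 ⊢ ∅
  u5 = b.0 ⊢ -b-> u4
LTS(Q): 6 reachable states
  v0 = c.(b.(c.0 + (0 + 0)) + b.b.b.0) ⊢ -c-> v1
  v1 = b.(c.0 + (0 + 0)) + b.b.b.0 ⊢ -b-> v2, -b-> v3
  v2 = b.b.0 ⊢ -b-> v4
  v3 = c.0 + (0 + 0) ⊢ -c-> v5
  v4 = b.0 ⊢ -b-> v5
  v5 = 0 ⊢ ∅
Trace ⟨cbcb⟩ through P, begin at {u0}:
  after c @ step 1: {u1}
  after b @ step 2: {u2, u3}
  after c @ step 3: {u4, u5}
  after b @ step 4: {u4}
  P completes σ.
Trace ⟨cbcb⟩ through Q, begin at {v0}:
  after c @ step 1: {v1}
  after b @ step 2: {v2, v3}
  after c @ step 3: {v5}
  after b @ step 4: no successor for Q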